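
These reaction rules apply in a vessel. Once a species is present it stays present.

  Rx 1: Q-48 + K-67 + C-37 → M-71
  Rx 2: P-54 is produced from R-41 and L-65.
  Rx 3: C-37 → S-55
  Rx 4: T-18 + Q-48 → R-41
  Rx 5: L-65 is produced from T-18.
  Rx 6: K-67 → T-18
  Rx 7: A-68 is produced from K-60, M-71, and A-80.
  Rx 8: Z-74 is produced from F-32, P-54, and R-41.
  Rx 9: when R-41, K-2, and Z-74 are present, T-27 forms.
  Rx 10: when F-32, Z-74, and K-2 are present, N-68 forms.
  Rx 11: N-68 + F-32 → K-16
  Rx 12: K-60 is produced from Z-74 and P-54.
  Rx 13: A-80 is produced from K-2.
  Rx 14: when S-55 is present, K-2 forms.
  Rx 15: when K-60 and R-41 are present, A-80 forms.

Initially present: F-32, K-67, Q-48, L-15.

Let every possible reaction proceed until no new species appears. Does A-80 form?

K-67 present → T-18 forms (Rx 6).
T-18 present → L-65 forms (Rx 5).
T-18 and Q-48 present → R-41 forms (Rx 4).
R-41 and L-65 present → P-54 forms (Rx 2).
F-32, P-54, and R-41 present → Z-74 forms (Rx 8).
Z-74 and P-54 present → K-60 forms (Rx 12).
K-60 and R-41 present → A-80 forms (Rx 15).

Yes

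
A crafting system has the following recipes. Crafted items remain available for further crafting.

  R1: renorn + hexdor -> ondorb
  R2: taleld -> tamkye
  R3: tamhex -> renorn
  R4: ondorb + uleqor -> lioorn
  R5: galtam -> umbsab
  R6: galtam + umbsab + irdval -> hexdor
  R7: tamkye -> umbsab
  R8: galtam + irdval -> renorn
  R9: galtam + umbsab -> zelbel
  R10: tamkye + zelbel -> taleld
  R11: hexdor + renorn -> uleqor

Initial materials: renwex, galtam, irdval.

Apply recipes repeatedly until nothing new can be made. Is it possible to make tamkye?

tamkye would need taleld (R2), but taleld is never obtained.

No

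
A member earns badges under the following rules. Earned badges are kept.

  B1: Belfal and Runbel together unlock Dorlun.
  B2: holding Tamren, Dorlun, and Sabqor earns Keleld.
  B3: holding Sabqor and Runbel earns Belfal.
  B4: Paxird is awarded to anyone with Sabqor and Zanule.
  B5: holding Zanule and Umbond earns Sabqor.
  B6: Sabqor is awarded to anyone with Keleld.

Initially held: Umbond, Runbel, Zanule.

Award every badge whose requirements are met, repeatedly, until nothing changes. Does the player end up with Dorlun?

Yes

With Zanule and Umbond, Sabqor is earned (B5).
With Sabqor and Runbel, Belfal is earned (B3).
With Belfal and Runbel, Dorlun is earned (B1).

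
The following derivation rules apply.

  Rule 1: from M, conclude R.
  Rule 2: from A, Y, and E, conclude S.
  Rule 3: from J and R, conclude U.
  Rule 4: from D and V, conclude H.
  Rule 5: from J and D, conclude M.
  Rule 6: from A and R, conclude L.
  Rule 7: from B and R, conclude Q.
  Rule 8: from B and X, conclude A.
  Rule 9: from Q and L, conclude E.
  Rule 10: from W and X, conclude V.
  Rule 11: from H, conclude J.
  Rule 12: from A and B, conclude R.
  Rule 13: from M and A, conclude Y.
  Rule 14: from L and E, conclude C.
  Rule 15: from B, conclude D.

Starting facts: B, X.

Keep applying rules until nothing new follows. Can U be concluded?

No

U would need J and R (Rule 3), but J is never established.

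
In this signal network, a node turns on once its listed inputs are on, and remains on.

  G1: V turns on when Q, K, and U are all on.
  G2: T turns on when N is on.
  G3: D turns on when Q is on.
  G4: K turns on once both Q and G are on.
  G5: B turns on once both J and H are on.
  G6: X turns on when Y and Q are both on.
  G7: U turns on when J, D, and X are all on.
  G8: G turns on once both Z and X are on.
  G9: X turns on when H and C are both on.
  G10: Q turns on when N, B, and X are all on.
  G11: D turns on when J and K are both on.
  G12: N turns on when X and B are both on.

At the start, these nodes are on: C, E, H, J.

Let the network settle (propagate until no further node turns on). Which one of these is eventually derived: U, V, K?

U

G9: H and C on → X on.
G5: J and H on → B on.
G12: X and B on → N on.
N, B, and X are on, so Q turns on (G10).
Q is on, so D turns on (G3).
G7: J, D, and X on → U on.
K would need Q and G (G4), but G never turns on. V would need Q, K, and U (G1), but K never turns on.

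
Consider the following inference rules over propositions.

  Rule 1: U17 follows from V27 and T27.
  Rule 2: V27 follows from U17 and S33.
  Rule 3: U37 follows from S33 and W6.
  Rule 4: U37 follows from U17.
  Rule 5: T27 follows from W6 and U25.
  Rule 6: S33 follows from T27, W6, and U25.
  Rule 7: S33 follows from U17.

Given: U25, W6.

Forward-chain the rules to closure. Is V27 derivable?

V27 would need U17 and S33 (Rule 2), but U17 is never established.

No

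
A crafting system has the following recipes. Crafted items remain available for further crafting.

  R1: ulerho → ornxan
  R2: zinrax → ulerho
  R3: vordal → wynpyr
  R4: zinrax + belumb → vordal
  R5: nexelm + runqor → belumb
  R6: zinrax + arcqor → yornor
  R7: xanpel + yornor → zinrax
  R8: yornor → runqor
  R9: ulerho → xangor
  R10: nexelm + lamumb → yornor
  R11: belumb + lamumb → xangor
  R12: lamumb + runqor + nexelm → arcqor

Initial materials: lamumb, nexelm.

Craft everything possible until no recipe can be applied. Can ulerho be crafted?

ulerho would need zinrax (R2), but zinrax is never obtained.

No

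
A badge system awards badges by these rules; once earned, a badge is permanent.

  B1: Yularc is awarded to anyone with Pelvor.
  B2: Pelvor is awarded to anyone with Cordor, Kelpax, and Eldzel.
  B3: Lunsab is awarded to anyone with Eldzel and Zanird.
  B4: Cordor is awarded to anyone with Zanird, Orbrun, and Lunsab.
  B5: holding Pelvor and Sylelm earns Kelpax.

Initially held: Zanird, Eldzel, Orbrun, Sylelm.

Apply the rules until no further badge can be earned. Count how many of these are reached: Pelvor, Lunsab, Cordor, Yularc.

2

With Eldzel and Zanird, Lunsab is earned (B3).
With Zanird, Orbrun, and Lunsab, Cordor is earned (B4).
Pelvor would need Cordor, Kelpax, and Eldzel (B2), but Kelpax is never earned.
Lunsab: reached.
Cordor: reached.
Yularc would need Pelvor (B1), but Pelvor is never earned.
Reached: Lunsab and Cordor — 2 of the 4.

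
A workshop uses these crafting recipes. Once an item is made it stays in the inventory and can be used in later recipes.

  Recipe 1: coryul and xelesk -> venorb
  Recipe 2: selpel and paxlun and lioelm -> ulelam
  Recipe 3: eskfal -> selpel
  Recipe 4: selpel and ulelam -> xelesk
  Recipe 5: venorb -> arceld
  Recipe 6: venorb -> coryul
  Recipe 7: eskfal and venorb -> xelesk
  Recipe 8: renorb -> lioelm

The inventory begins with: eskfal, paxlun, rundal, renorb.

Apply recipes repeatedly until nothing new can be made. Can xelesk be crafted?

Using Recipe 3, eskfal makes selpel.
renorb -> lioelm (Recipe 8).
selpel and paxlun and lioelm -> ulelam (Recipe 2).
Using Recipe 4, selpel and ulelam make xelesk.

Yes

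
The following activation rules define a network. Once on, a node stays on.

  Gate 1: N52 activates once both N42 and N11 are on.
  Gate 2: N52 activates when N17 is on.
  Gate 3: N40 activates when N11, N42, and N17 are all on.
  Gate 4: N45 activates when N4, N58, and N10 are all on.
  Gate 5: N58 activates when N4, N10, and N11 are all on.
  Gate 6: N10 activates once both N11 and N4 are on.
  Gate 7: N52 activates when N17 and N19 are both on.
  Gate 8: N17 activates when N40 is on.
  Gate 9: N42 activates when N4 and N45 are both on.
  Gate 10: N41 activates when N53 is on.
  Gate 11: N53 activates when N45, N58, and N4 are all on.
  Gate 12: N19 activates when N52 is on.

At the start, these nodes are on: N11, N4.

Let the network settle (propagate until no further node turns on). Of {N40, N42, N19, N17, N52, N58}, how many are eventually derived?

4

Gate 6: N11 and N4 on → N10 on.
Gate 5: N4, N10, and N11 on → N58 on.
Gate 4: N4, N58, and N10 on → N45 on.
N4 and N45 are on, so N42 activates (Gate 9).
Gate 1: N42 and N11 on → N52 on.
N52 is on, so N19 activates (Gate 12).
N40 would need N11, N42, and N17 (Gate 3), but N17 never turns on.
N42: reached.
N19: reached.
N17 would need N40 (Gate 8), but N40 never turns on.
N52: reached.
N58: reached.
Reached: N42, N19, N52, and N58 — 4 of the 6.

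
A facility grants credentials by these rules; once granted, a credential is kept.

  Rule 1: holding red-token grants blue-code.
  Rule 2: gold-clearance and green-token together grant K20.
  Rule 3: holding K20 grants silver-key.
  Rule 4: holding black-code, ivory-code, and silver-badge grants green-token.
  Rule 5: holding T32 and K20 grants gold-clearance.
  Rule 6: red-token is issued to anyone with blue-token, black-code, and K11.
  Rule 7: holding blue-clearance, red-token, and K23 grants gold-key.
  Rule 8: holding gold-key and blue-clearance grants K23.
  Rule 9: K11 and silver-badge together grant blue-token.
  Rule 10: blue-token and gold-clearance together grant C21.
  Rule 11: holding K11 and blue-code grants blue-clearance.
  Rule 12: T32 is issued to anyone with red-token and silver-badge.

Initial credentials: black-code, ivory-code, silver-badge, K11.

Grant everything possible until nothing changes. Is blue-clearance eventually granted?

Yes

Holding K11 and silver-badge grants blue-token (Rule 9).
Holding blue-token, black-code, and K11 grants red-token (Rule 6).
Holding red-token grants blue-code (Rule 1).
Holding K11 and blue-code grants blue-clearance (Rule 11).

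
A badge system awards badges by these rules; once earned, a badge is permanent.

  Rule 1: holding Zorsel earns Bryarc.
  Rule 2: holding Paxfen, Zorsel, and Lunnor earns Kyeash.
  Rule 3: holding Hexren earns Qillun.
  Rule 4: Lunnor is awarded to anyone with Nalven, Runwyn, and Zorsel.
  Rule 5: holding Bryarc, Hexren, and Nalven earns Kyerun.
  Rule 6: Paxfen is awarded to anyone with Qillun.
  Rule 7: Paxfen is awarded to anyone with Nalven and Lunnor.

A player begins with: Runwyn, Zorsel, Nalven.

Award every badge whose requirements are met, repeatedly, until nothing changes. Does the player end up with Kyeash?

Yes

With Nalven, Runwyn, and Zorsel, Lunnor is earned (Rule 4).
With Nalven and Lunnor, Paxfen is earned (Rule 7).
With Paxfen, Zorsel, and Lunnor, Kyeash is earned (Rule 2).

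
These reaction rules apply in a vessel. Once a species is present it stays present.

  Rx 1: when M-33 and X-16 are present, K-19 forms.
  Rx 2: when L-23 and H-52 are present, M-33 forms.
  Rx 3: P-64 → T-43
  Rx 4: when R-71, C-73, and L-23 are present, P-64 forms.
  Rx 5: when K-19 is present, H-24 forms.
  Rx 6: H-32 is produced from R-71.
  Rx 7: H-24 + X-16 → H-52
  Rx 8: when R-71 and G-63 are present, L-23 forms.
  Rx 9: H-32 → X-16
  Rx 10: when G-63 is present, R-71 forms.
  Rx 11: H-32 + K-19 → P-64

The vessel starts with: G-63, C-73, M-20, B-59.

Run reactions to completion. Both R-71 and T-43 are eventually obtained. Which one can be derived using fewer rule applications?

R-71

R-71: G-63 present → R-71 forms (Rx 10). [1 rule application]
T-43: G-63 present → R-71 forms (Rx 10). R-71 and G-63 present → L-23 forms (Rx 8). R-71, C-73, and L-23 present → P-64 forms (Rx 4). P-64 present → T-43 forms (Rx 3). [4 rule applications]
R-71 needs fewer.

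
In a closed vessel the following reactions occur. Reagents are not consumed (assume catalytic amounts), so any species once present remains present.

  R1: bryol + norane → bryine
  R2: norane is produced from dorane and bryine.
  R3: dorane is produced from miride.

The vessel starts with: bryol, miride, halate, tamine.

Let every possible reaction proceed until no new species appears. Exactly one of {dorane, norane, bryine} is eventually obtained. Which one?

miride present → dorane forms (R3).
norane would need dorane and bryine (R2), but bryine never forms. bryine would need bryol and norane (R1), but norane never forms.

dorane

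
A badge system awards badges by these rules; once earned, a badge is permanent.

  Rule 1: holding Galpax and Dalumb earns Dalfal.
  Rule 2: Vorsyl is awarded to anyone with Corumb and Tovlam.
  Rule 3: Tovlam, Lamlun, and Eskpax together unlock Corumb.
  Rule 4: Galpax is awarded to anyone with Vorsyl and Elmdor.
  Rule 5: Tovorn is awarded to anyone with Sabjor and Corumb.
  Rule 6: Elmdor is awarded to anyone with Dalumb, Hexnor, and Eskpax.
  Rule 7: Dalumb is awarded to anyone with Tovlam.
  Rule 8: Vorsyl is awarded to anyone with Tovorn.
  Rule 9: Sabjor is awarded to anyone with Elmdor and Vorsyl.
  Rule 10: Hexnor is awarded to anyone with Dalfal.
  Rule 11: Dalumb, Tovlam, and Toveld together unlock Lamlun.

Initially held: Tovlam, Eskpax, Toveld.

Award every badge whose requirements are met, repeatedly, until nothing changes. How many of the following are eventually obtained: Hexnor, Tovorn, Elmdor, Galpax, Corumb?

1

With Tovlam, Dalumb is earned (Rule 7).
With Dalumb, Tovlam, and Toveld, Lamlun is earned (Rule 11).
With Tovlam, Lamlun, and Eskpax, Corumb is earned (Rule 3).
Hexnor would need Dalfal (Rule 10), but Dalfal is never earned.
Tovorn would need Sabjor and Corumb (Rule 5), but Sabjor is never earned.
Elmdor would need Dalumb, Hexnor, and Eskpax (Rule 6), but Hexnor is never earned.
Galpax would need Vorsyl and Elmdor (Rule 4), but Elmdor is never earned.
Corumb: reached.
Reached: Corumb — 1 of the 5.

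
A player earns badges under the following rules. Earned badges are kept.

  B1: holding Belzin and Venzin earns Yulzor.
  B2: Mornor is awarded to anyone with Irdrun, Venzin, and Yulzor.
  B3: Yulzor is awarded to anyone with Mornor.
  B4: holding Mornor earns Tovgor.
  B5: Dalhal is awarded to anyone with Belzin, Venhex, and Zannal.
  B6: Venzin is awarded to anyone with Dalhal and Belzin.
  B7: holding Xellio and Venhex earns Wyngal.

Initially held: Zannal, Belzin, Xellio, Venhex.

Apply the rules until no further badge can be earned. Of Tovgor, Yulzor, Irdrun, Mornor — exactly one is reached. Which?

Yulzor

With Belzin, Venhex, and Zannal, Dalhal is earned (B5).
With Dalhal and Belzin, Venzin is earned (B6).
With Belzin and Venzin, Yulzor is earned (B1).
No rule produces Irdrun, and it is not given. Mornor would need Irdrun, Venzin, and Yulzor (B2), but Irdrun is never earned. Tovgor would need Mornor (B4), but Mornor is never earned.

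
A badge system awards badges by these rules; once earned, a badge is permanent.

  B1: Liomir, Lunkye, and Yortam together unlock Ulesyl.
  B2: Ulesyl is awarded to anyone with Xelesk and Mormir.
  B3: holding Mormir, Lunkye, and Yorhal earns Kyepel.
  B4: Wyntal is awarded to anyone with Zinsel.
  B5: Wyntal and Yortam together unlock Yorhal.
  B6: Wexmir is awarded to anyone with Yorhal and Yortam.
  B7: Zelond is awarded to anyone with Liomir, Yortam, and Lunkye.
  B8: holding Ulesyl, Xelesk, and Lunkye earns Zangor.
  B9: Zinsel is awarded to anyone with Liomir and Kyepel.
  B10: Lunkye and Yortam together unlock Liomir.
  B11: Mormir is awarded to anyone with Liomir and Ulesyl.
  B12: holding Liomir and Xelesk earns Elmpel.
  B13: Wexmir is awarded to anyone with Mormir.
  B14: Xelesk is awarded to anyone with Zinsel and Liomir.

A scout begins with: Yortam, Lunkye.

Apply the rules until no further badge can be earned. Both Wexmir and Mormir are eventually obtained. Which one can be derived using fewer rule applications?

Mormir

Mormir: With Lunkye and Yortam, Liomir is earned (B10). With Liomir, Lunkye, and Yortam, Ulesyl is earned (B1). With Liomir and Ulesyl, Mormir is earned (B11). [3 rule applications]
Wexmir: With Lunkye and Yortam, Liomir is earned (B10). With Liomir, Lunkye, and Yortam, Ulesyl is earned (B1). With Liomir and Ulesyl, Mormir is earned (B11). With Mormir, Wexmir is earned (B13). [4 rule applications]
Mormir needs fewer.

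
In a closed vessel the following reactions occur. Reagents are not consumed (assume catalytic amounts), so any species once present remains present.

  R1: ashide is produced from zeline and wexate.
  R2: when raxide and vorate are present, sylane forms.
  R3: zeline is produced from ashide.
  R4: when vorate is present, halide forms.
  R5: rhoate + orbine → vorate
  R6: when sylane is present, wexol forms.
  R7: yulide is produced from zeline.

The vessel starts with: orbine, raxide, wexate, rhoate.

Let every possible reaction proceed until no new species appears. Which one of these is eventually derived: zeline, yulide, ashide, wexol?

rhoate and orbine present → vorate forms (R5).
raxide and vorate present → sylane forms (R2).
sylane present → wexol forms (R6).
ashide would need zeline and wexate (R1), but zeline never forms. yulide would need zeline (R7), but zeline never forms. zeline would need ashide (R3), but ashide never forms.

wexol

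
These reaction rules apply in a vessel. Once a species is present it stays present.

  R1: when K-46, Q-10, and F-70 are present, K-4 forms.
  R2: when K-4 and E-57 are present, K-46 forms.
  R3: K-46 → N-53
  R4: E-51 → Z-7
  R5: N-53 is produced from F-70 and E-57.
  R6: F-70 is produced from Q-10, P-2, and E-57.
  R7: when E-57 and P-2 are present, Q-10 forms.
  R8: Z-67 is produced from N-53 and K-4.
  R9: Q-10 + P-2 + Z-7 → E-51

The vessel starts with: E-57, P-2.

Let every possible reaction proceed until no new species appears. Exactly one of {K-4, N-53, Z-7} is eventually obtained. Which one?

E-57 and P-2 present → Q-10 forms (R7).
Q-10, P-2, and E-57 present → F-70 forms (R6).
F-70 and E-57 present → N-53 forms (R5).
Z-7 would need E-51 (R4), but E-51 never forms. K-4 would need K-46, Q-10, and F-70 (R1), but K-46 never forms.

N-53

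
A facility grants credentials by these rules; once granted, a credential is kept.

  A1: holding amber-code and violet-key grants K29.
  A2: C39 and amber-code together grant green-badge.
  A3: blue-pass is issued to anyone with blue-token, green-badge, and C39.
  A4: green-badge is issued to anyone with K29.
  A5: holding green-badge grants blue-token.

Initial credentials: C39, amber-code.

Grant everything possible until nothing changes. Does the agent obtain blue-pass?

Holding C39 and amber-code grants green-badge (A2).
Holding green-badge grants blue-token (A5).
Holding blue-token, green-badge, and C39 grants blue-pass (A3).

Yes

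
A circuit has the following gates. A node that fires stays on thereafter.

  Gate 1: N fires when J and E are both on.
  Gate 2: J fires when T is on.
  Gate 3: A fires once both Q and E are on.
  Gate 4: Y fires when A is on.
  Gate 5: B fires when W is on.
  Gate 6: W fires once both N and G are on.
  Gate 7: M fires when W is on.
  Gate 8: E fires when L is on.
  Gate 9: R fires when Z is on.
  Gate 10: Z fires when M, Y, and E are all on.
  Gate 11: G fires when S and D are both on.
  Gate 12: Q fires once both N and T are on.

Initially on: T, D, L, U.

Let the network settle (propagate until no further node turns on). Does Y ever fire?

Gate 8: L on → E on.
T is on, so J fires (Gate 2).
J and E are on, so N fires (Gate 1).
N and T are on, so Q fires (Gate 12).
Q and E are on, so A fires (Gate 3).
Gate 4: A on → Y on.

Yes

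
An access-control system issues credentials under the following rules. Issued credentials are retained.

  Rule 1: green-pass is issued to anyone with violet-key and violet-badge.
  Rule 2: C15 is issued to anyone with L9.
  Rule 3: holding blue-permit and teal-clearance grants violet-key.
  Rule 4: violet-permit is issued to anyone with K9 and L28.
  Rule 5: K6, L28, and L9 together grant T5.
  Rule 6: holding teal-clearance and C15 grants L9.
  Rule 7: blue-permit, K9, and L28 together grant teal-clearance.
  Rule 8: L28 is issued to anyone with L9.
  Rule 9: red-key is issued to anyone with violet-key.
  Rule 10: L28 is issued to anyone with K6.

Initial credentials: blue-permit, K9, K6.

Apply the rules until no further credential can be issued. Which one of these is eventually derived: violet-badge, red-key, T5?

red-key

Holding K6 grants L28 (Rule 10).
Holding blue-permit, K9, and L28 grants teal-clearance (Rule 7).
Holding blue-permit and teal-clearance grants violet-key (Rule 3).
Holding violet-key grants red-key (Rule 9).
T5 would need K6, L28, and L9 (Rule 5), but L9 is never granted. No rule produces violet-badge, and it is not given.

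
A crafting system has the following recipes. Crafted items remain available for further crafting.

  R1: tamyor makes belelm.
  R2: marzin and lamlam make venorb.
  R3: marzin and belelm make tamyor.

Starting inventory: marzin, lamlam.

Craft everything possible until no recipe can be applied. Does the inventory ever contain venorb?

Yes

marzin and lamlam → venorb (R2).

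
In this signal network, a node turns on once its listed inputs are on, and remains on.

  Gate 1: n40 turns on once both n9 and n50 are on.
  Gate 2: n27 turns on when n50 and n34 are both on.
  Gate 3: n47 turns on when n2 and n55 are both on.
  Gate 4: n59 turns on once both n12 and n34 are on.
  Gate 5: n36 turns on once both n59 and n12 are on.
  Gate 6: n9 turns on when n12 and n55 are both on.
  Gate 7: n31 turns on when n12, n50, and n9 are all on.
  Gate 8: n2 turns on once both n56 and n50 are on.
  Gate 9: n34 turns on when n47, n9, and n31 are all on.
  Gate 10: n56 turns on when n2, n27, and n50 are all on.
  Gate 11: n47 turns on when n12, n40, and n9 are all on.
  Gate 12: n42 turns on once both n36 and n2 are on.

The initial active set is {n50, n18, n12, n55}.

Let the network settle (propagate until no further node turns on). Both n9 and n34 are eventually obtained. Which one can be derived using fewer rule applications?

n9

n9: Gate 6: n12 and n55 on → n9 on. [1 rule application]
n34: n12 and n55 are on, so n9 turns on (Gate 6). n9 and n50 are on, so n40 turns on (Gate 1). Gate 7: n12, n50, and n9 on → n31 on. Gate 11: n12, n40, and n9 on → n47 on. n47, n9, and n31 are on, so n34 turns on (Gate 9). [5 rule applications]
n9 needs fewer.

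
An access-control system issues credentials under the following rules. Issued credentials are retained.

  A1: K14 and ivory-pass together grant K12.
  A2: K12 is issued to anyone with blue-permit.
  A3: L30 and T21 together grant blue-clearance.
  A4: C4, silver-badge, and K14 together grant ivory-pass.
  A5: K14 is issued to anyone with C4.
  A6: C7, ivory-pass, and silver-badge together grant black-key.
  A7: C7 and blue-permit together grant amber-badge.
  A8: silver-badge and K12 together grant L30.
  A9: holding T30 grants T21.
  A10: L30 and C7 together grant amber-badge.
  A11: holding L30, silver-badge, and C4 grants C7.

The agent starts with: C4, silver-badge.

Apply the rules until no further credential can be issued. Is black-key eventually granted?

Yes

Holding C4 grants K14 (A5).
Holding C4, silver-badge, and K14 grants ivory-pass (A4).
Holding K14 and ivory-pass grants K12 (A1).
Holding silver-badge and K12 grants L30 (A8).
Holding L30, silver-badge, and C4 grants C7 (A11).
Holding C7, ivory-pass, and silver-badge grants black-key (A6).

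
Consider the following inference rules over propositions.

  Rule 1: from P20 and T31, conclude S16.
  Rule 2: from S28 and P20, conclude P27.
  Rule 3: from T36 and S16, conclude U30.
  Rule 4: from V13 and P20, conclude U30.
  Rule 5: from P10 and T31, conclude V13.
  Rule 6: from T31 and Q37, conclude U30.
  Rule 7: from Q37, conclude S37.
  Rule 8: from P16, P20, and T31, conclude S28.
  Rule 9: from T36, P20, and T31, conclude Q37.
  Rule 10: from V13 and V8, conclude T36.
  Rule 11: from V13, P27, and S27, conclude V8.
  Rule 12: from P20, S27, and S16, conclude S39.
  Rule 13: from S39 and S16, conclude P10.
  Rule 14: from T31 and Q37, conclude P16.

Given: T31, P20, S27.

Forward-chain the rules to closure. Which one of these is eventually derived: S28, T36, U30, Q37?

U30

P20 and T31 hold, so S16 follows (Rule 1).
From P20, S27, and S16, Rule 12 gives S39.
S39 and S16 hold, so P10 follows (Rule 13).
P10 and T31 hold, so V13 follows (Rule 5).
V13 and P20 hold, so U30 follows (Rule 4).
T36 would need V13 and V8 (Rule 10), but V8 is never established. Q37 would need T36, P20, and T31 (Rule 9), but T36 is never established. S28 would need P16, P20, and T31 (Rule 8), but P16 is never established.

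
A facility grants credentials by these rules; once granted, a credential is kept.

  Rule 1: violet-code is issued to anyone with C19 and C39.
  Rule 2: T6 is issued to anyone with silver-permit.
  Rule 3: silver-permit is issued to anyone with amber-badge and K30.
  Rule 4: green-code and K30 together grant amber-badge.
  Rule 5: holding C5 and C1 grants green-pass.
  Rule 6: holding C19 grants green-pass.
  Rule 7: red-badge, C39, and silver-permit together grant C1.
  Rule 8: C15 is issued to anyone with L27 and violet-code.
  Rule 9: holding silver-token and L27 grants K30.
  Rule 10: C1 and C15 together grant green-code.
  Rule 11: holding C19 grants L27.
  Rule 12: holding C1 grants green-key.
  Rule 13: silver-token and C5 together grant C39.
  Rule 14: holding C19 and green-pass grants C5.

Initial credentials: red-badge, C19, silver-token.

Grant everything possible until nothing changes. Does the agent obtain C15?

Holding C19 grants green-pass (Rule 6).
Holding C19 grants L27 (Rule 11).
Holding C19 and green-pass grants C5 (Rule 14).
Holding silver-token and C5 grants C39 (Rule 13).
Holding C19 and C39 grants violet-code (Rule 1).
Holding L27 and violet-code grants C15 (Rule 8).

Yes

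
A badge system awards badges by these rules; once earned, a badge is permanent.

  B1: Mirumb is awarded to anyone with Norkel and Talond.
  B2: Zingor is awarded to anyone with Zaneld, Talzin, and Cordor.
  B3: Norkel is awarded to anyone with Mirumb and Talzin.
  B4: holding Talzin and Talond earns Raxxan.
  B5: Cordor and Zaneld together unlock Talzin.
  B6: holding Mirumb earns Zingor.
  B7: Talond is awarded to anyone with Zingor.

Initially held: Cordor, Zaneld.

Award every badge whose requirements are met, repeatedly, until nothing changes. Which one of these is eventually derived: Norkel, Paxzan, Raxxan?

Raxxan

With Cordor and Zaneld, Talzin is earned (B5).
With Zaneld, Talzin, and Cordor, Zingor is earned (B2).
With Zingor, Talond is earned (B7).
With Talzin and Talond, Raxxan is earned (B4).
Norkel would need Mirumb and Talzin (B3), but Mirumb is never earned. No rule produces Paxzan, and it is not given.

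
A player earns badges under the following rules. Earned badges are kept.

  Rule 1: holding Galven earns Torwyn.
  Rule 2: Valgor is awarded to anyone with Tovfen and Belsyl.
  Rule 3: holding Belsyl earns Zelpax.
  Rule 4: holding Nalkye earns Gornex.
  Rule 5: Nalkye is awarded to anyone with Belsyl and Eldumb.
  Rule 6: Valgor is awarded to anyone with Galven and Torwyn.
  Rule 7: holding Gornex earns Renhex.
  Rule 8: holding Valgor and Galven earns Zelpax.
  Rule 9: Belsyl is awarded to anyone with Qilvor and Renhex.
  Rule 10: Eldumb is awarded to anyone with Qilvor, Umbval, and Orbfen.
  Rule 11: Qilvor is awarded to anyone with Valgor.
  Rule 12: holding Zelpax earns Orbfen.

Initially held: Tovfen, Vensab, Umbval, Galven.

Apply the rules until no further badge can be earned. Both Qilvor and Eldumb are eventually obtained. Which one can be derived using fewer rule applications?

Qilvor: With Galven, Torwyn is earned (Rule 1). With Galven and Torwyn, Valgor is earned (Rule 6). With Valgor, Qilvor is earned (Rule 11). [3 rule applications]
Eldumb: With Galven, Torwyn is earned (Rule 1). With Galven and Torwyn, Valgor is earned (Rule 6). With Valgor, Qilvor is earned (Rule 11). With Valgor and Galven, Zelpax is earned (Rule 8). With Zelpax, Orbfen is earned (Rule 12). With Qilvor, Umbval, and Orbfen, Eldumb is earned (Rule 10). [6 rule applications]
Qilvor needs fewer.

Qilvor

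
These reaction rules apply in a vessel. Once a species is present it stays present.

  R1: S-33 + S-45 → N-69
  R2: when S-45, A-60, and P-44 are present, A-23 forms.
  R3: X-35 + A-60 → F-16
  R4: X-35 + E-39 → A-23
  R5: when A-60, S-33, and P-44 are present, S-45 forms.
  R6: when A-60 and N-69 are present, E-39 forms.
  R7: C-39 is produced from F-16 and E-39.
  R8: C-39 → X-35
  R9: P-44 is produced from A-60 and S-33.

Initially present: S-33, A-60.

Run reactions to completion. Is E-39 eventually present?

Yes

A-60 and S-33 present → P-44 forms (R9).
A-60, S-33, and P-44 present → S-45 forms (R5).
S-33 and S-45 present → N-69 forms (R1).
A-60 and N-69 present → E-39 forms (R6).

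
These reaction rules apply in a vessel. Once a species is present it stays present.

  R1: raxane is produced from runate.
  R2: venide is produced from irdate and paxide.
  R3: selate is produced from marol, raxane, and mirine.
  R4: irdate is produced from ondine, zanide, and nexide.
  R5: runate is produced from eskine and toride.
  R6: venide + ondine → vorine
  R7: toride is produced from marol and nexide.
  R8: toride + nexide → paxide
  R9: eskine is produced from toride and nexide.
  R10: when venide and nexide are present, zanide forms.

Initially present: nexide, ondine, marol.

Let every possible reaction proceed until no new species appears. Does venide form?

No

venide would need irdate and paxide (R2), but irdate never forms.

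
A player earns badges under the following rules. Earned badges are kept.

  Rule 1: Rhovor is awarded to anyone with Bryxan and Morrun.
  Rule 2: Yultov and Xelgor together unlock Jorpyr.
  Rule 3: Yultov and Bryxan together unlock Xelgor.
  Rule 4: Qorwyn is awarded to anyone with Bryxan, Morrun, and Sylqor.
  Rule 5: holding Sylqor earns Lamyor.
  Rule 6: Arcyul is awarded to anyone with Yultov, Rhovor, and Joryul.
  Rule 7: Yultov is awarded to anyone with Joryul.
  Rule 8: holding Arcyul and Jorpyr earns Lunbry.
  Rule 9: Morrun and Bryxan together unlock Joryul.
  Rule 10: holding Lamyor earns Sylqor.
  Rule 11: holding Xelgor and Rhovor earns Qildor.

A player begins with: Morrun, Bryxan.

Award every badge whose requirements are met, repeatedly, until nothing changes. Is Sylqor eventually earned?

No

Sylqor would need Lamyor (Rule 10), but Lamyor is never earned.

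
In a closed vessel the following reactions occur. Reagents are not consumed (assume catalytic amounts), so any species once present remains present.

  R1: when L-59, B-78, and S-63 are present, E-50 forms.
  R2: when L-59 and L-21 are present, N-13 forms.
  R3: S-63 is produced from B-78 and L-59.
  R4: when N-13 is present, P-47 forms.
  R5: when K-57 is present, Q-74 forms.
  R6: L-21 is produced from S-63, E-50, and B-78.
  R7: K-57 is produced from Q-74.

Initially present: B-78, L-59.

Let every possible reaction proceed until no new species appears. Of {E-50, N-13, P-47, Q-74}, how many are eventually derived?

3

B-78 and L-59 present → S-63 forms (R3).
L-59, B-78, and S-63 present → E-50 forms (R1).
S-63, E-50, and B-78 present → L-21 forms (R6).
L-59 and L-21 present → N-13 forms (R2).
N-13 present → P-47 forms (R4).
E-50: reached.
N-13: reached.
P-47: reached.
Q-74 would need K-57 (R5), but K-57 never forms.
Reached: E-50, N-13, and P-47 — 3 of the 4.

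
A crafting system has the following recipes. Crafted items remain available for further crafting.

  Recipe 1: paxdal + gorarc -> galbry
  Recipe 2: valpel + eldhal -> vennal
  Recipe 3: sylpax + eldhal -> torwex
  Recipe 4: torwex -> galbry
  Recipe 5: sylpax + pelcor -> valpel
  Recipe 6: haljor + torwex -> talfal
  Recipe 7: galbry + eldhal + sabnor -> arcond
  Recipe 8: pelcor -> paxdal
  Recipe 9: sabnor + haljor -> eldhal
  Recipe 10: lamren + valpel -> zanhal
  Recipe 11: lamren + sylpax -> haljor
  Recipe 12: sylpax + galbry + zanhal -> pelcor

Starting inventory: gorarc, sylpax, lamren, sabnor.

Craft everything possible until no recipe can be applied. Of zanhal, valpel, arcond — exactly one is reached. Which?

Using Recipe 11, lamren and sylpax make haljor.
Using Recipe 9, sabnor and haljor make eldhal.
sylpax + eldhal -> torwex (Recipe 3).
Using Recipe 4, torwex makes galbry.
Using Recipe 7, galbry, eldhal, and sabnor make arcond.
zanhal would need lamren and valpel (Recipe 10), but valpel is never obtained. valpel would need sylpax and pelcor (Recipe 5), but pelcor is never obtained.

arcond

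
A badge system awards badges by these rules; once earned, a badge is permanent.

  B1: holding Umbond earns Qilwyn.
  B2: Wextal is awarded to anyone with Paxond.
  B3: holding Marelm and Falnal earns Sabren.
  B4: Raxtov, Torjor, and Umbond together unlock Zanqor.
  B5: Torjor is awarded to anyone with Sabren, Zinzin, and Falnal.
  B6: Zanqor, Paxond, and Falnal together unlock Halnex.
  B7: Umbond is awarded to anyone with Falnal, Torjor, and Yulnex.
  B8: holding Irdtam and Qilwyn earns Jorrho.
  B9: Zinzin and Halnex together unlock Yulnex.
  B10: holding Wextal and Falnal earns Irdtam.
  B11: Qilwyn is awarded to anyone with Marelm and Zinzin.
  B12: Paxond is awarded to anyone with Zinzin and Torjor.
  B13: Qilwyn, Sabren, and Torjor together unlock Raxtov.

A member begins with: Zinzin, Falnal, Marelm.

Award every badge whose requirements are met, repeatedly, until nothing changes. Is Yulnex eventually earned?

Yulnex would need Zinzin and Halnex (B9), but Halnex is never earned.

No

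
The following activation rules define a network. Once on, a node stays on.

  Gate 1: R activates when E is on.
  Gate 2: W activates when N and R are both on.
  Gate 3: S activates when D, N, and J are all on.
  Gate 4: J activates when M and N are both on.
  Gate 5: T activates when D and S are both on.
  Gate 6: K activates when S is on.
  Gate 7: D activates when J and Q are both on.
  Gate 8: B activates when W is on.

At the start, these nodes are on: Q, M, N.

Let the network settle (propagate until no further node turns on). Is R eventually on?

R would need E (Gate 1), but E never turns on.

No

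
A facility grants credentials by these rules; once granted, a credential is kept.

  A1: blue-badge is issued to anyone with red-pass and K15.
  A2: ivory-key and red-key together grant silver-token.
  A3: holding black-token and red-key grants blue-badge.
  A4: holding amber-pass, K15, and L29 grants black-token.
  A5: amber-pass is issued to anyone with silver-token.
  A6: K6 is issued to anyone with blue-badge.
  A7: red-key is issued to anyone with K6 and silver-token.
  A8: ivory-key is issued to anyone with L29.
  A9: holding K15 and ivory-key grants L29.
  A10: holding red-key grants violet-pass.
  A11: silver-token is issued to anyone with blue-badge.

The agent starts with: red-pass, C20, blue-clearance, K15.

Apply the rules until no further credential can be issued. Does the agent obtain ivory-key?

ivory-key would need L29 (A8), but L29 is never granted.

No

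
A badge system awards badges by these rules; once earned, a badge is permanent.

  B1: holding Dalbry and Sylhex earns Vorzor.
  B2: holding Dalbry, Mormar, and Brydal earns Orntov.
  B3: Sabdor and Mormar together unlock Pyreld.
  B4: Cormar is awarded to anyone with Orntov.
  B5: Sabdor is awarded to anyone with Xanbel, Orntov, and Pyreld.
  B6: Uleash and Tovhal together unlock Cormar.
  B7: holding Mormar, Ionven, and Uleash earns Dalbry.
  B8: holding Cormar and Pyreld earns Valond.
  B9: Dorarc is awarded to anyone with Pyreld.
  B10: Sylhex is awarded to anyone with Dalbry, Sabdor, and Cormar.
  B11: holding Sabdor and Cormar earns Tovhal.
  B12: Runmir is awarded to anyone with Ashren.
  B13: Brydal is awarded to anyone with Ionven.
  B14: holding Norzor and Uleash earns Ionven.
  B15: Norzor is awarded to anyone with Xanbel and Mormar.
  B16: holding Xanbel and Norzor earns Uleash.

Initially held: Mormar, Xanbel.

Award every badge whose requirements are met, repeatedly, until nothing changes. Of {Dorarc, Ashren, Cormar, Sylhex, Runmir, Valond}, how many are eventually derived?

With Xanbel and Mormar, Norzor is earned (B15).
With Xanbel and Norzor, Uleash is earned (B16).
With Norzor and Uleash, Ionven is earned (B14).
With Mormar, Ionven, and Uleash, Dalbry is earned (B7).
With Ionven, Brydal is earned (B13).
With Dalbry, Mormar, and Brydal, Orntov is earned (B2).
With Orntov, Cormar is earned (B4).
Dorarc would need Pyreld (B9), but Pyreld is never earned.
No rule produces Ashren, and it is not given.
Cormar: reached.
Sylhex would need Dalbry, Sabdor, and Cormar (B10), but Sabdor is never earned.
Runmir would need Ashren (B12), but Ashren is never earned.
Valond would need Cormar and Pyreld (B8), but Pyreld is never earned.
Reached: Cormar — 1 of the 6.

1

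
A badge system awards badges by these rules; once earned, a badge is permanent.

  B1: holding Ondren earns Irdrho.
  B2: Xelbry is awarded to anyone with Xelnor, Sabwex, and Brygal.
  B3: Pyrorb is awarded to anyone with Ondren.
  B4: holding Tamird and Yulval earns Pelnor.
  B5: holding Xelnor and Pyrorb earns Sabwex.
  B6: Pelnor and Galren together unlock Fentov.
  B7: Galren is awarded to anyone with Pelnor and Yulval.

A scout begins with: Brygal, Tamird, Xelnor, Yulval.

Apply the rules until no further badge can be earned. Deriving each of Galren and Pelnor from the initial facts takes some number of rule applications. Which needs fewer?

Pelnor: With Tamird and Yulval, Pelnor is earned (B4). [1 rule application]
Galren: With Tamird and Yulval, Pelnor is earned (B4). With Pelnor and Yulval, Galren is earned (B7). [2 rule applications]
Pelnor needs fewer.

Pelnor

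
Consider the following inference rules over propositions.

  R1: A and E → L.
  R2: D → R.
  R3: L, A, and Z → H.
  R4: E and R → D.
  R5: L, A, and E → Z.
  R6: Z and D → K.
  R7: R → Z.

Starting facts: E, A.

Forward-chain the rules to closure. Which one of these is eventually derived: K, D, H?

H

From A and E, R1 gives L.
From L, A, and E, R5 gives Z.
L, A, and Z hold, so H follows (R3).
D would need E and R (R4), but R is never established. K would need Z and D (R6), but D is never established.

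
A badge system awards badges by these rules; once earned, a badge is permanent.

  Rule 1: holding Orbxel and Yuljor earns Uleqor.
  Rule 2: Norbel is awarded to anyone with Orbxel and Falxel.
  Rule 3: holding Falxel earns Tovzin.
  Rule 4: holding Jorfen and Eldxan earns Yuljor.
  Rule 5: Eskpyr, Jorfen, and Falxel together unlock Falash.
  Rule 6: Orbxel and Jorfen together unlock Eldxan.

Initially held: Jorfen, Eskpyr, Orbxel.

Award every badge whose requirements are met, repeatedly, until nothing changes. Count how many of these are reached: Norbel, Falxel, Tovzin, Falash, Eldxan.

1

With Orbxel and Jorfen, Eldxan is earned (Rule 6).
Norbel would need Orbxel and Falxel (Rule 2), but Falxel is never earned.
No rule produces Falxel, and it is not given.
Tovzin would need Falxel (Rule 3), but Falxel is never earned.
Falash would need Eskpyr, Jorfen, and Falxel (Rule 5), but Falxel is never earned.
Eldxan: reached.
Reached: Eldxan — 1 of the 5.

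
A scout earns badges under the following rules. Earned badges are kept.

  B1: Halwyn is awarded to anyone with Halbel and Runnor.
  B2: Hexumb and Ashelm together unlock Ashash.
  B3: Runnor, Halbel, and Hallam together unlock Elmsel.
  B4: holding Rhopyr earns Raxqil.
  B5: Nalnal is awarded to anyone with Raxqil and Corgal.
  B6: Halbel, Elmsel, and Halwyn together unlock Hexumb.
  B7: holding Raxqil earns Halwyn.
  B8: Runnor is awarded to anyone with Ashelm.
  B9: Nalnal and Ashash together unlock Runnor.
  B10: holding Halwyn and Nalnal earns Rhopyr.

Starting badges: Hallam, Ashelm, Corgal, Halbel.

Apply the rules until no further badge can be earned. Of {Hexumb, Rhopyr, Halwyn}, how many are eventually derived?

With Ashelm, Runnor is earned (B8).
With Halbel and Runnor, Halwyn is earned (B1).
With Runnor, Halbel, and Hallam, Elmsel is earned (B3).
With Halbel, Elmsel, and Halwyn, Hexumb is earned (B6).
Hexumb: reached.
Rhopyr would need Halwyn and Nalnal (B10), but Nalnal is never earned.
Halwyn: reached.
Reached: Hexumb and Halwyn — 2 of the 3.

2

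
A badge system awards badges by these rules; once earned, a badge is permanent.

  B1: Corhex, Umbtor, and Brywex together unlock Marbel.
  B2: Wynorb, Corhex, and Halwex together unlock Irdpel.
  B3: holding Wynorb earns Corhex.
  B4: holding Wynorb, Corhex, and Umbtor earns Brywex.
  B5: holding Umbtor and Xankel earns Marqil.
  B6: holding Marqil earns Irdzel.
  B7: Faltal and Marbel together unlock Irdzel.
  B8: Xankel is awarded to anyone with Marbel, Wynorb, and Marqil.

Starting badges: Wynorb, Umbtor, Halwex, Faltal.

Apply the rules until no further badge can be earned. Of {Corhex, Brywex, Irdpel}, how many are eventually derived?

With Wynorb, Corhex is earned (B3).
With Wynorb, Corhex, and Halwex, Irdpel is earned (B2).
With Wynorb, Corhex, and Umbtor, Brywex is earned (B4).
Corhex: reached.
Brywex: reached.
Irdpel: reached.
All 3 are reached.

3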